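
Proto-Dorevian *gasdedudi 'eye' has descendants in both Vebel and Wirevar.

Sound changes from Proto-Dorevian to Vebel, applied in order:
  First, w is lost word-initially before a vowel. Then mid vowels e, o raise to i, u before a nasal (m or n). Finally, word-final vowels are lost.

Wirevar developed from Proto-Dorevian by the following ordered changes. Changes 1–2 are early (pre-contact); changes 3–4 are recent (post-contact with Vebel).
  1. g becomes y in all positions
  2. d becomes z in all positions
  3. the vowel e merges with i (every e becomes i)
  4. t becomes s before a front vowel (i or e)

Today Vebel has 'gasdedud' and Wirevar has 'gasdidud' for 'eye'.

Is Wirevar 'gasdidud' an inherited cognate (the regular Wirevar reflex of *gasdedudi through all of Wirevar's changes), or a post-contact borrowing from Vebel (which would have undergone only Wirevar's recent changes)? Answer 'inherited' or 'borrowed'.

borrowed

If inherited, *gasdedudi would pass through all of Wirevar's changes:
Wirevar: *gasdedudi > yasdedudi > yaszezuzi > yaszizuzi  (by unconditioned shift, unconditioned shift, vowel merger)
If borrowed from Vebel 'gasdedud' after the early changes, it would undergo only the recent ones:
  rule 3 (vowel merger): gasdedud → gasdidud
  rule 4 (palatalisation): no change (gasdidud)
  ⇒ as a loan: gasdidud
Wirevar 'gasdidud' matches the loan outcome 'gasdidud', not the inherited 'yaszizuzi' — it skipped the early Wirevar changes, so it was borrowed from Vebel.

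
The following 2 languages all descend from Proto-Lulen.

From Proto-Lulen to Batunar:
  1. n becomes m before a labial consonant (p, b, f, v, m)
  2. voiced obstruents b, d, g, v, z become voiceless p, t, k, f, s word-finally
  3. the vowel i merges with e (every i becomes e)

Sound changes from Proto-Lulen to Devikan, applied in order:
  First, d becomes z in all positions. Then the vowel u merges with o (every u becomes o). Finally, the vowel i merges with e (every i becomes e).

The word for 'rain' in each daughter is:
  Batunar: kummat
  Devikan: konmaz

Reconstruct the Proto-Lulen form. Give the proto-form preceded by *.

*kunmad

Position 3: Batunar has m, Devikan has n. Devikan preserves n here (none of its changes turn any other segment into n), so the proto-segment is *n.
Position 6: Batunar has t, Devikan has z. Taking the neighbouring segments as reconstructed: Batunar t could go back to *t or *d; Devikan z could go back to *d or *z — the one source consistent with every daughter is *d.
Position 2: Batunar has u, Devikan has o. Batunar preserves u here (none of its changes turn any other segment into u), so the proto-segment is *u.
The remaining positions agree across the daughters. Check the candidate against every language:
Batunar: start from *kunmad.
  rule 1 (nasal place assimilation): kunmad → kummad
  rule 2 (final devoicing): kummad → kummat
  rule 3: no change — kummat
  ⇒ Batunar kummat
Devikan: *kunmad
  kunmad → kunmaz   [unconditioned shift]
  kunmaz → konmaz   [vowel merger]
  konmaz (rule 3 does not apply)
  giving Devikan konmaz.
*kunmad is the unique common source.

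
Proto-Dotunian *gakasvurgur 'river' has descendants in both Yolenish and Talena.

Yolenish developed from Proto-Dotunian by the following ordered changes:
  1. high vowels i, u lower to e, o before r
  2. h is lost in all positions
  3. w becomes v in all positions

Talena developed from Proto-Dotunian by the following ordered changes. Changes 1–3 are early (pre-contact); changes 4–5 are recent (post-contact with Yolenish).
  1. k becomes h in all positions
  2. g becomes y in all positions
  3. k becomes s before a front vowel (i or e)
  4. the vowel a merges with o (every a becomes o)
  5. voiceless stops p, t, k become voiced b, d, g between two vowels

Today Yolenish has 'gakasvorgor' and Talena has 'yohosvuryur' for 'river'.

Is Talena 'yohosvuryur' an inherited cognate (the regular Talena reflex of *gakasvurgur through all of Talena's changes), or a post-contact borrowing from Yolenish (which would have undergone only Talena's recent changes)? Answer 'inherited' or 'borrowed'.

If inherited, *gakasvurgur would pass through all of Talena's changes:
Talena: *gakasvurgur
  gakasvurgur → gahasvurgur   [unconditioned shift]
  gahasvurgur → yahasvuryur   [unconditioned shift]
  yahasvuryur (rule 3 does not apply)
  yahasvuryur → yohosvuryur   [vowel merger]
  yohosvuryur (rule 5 does not apply)
  giving Talena yohosvuryur.
If borrowed from Yolenish 'gakasvorgor' after the early changes, it would undergo only the recent ones:
  rule 4 (vowel merger): gakasvorgor → gokosvorgor
  rule 5 (intervocalic voicing): gokosvorgor → gogosvorgor
  ⇒ as a loan: gogosvorgor
Talena 'yohosvuryur' matches the inherited outcome exactly, so it is an inherited cognate, not a loan.

inherited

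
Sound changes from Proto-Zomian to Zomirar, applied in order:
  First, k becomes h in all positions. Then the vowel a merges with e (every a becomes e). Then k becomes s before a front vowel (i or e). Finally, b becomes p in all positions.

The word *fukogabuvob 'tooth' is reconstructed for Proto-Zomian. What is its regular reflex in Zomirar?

fuhogepuvop

Zomirar: start from *fukogabuvob.
  rule 1 (unconditioned shift): fukogabuvob → fuhogabuvob
  rule 2 (vowel merger): fuhogabuvob → fuhogebuvob
  rule 3: no change — fuhogebuvob
  rule 4 (unconditioned shift): fuhogebuvob → fuhogepuvop
  ⇒ Zomirar fuhogepuvop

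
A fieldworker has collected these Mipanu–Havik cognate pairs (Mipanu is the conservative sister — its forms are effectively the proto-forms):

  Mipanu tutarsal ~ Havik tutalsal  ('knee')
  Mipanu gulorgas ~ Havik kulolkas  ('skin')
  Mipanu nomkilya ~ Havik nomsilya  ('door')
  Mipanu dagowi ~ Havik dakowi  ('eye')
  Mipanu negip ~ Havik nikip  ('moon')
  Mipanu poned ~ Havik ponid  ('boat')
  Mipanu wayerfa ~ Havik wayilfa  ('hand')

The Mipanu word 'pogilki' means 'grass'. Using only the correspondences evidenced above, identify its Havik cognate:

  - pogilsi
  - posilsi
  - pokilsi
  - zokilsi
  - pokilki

pokilsi

negip ~ nikip — Mipanu g corresponds to Havik k between vowels (before a front vowel).
nomkilya ~ nomsilya — Mipanu k corresponds to Havik s after a consonant, before a front vowel.
Applying these to Mipanu 'pogilki':
  pogilki → pokilki   (g→k between vowels (before a front vowel))
  pokilki → pokilsi   (k→s after a consonant, before a front vowel)
So the Havik cognate is 'pokilsi'.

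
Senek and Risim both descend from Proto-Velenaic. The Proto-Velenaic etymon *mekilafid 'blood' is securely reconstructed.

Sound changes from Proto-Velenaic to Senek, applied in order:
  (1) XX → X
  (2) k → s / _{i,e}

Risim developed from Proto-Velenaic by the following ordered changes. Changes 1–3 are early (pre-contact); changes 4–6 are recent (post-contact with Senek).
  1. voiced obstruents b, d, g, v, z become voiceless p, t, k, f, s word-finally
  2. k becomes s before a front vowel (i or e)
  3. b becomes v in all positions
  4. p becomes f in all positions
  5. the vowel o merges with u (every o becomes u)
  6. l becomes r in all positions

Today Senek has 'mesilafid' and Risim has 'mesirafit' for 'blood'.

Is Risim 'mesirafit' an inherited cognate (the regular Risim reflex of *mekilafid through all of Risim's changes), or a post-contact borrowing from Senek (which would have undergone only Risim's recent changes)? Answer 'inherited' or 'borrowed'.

If inherited, *mekilafid would pass through all of Risim's changes:
Risim: *mekilafid > mekilafit > mesilafit > mesirafit  (by final devoicing, palatalisation, unconditioned shift)
If borrowed from Senek 'mesilafid' after the early changes, it would undergo only the recent ones:
  rule 4 (unconditioned shift): no change (mesilafid)
  rule 5 (vowel merger): no change (mesilafid)
  rule 6 (unconditioned shift): mesilafid → mesirafid
  ⇒ as a loan: mesirafid
Risim 'mesirafit' matches the inherited outcome exactly, so it is an inherited cognate, not a loan.

inherited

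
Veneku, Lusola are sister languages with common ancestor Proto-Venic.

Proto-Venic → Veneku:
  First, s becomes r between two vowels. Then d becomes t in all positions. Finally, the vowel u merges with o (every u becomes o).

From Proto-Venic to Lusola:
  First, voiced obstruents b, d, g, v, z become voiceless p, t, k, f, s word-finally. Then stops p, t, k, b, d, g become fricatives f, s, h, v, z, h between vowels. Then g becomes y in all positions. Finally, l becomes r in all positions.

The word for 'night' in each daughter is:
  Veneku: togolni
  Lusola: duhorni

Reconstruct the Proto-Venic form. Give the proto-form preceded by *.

*dugolni

Position 1: Veneku has t, Lusola has d. Lusola preserves d here (none of its changes turn any other segment into d), so the proto-segment is *d.
Position 5: Veneku has l, Lusola has r. Veneku preserves l here (none of its changes turn any other segment into l), so the proto-segment is *l.
Position 2: Veneku has o, Lusola has u. Lusola preserves u here (none of its changes turn any other segment into u), so the proto-segment is *u.
This points to *dugolni. Verify forward in each daughter:
Veneku: *dugolni > tugolni > togolni  (by unconditioned shift, vowel merger)
Lusola: start from *dugolni.
  rule 1: no change — dugolni
  rule 2 (intervocalic lenition): dugolni → duholni
  rule 3: no change — duholni
  rule 4 (unconditioned shift): duholni → duhorni
  ⇒ Lusola duhorni
No other proto-form is consistent with every reflex, so the reconstruction is *dugolni.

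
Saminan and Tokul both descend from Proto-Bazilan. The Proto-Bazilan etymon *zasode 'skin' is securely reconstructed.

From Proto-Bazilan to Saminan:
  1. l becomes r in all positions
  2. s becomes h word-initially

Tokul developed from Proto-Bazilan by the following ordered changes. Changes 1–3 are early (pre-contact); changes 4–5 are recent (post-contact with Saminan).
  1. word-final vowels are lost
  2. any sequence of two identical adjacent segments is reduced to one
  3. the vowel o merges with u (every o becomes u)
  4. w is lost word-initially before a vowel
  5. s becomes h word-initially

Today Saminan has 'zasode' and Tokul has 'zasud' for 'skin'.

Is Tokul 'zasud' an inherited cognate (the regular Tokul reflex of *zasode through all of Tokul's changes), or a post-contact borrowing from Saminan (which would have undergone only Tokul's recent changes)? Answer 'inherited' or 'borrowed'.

inherited

If inherited, *zasode would pass through all of Tokul's changes:
Tokul: *zasode > zasod > zasud  (by apocope, vowel merger)
If borrowed from Saminan 'zasode' after the early changes, it would undergo only the recent ones:
  rule 4 (glide loss): no change (zasode)
  rule 5 (debuccalisation): no change (zasode)
  ⇒ as a loan: zasode
Tokul 'zasud' matches the inherited outcome exactly, so it is an inherited cognate, not a loan.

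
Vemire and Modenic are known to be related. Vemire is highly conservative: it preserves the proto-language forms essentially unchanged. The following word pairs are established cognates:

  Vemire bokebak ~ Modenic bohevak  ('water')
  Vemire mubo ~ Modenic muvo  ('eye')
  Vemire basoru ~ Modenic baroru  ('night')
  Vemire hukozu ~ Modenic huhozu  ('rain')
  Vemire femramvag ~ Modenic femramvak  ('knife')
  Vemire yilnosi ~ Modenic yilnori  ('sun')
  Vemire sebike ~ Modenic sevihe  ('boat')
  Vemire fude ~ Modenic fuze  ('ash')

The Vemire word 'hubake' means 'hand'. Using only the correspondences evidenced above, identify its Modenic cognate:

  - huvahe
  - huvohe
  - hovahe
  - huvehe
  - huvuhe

bokebak ~ bohevak — Vemire b corresponds to Modenic v between vowels (before a back vowel).
bokebak ~ bohevak, sebike ~ sevihe — Vemire k corresponds to Modenic h between vowels (before a front vowel).
Applying these to Vemire 'hubake':
  hubake → huvake   (b→v between vowels (before a back vowel))
  huvake → huvahe   (k→h between vowels (before a front vowel))
So the Modenic cognate is 'huvahe'.

huvahe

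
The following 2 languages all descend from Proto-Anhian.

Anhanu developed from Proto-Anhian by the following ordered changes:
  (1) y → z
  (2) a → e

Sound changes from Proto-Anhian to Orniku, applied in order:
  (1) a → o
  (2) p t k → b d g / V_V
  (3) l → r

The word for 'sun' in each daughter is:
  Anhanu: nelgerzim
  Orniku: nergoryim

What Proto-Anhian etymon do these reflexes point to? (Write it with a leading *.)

Position 5: Anhanu has e, Orniku has o. Taking the neighbouring segments as reconstructed: Anhanu e could go back to *a or *e; Orniku o could go back to *a or *o — the one source consistent with every daughter is *a.
Position 3: Anhanu has l, Orniku has r. Anhanu preserves l here (none of its changes turn any other segment into l), so the proto-segment is *l.
Continuing position by position gives *nelgaryim; check it forward:
Anhanu: start from *nelgaryim.
  rule 1 (unconditioned shift): nelgaryim → nelgarzim
  rule 2 (vowel merger): nelgarzim → nelgerzim
  ⇒ Anhanu nelgerzim
Orniku: start from *nelgaryim.
  rule 1 (vowel merger): nelgaryim → nelgoryim
  rule 2: no change — nelgoryim
  rule 3 (unconditioned shift): nelgoryim → nergoryim
  ⇒ Orniku nergoryim
No other proto-form is consistent with every reflex, so the reconstruction is *nelgaryim.

*nelgaryim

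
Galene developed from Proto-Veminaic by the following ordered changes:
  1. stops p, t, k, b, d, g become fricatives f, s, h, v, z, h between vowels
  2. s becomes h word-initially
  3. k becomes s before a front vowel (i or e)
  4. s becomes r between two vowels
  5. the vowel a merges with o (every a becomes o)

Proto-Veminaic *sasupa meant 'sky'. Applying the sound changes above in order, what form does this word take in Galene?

horufo

Galene: *sasupa > sasufa > hasufa > harufa > horufo  (by intervocalic lenition, debuccalisation, rhotacism, vowel merger)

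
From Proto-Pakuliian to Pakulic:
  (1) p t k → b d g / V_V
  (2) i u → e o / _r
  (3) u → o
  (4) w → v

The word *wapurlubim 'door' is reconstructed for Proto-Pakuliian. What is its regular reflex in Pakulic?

vaborlobim

Pakulic: *wapurlubim
  wapurlubim → waburlubim   [intervocalic voicing]
  waburlubim → waborlubim   [pre-rhotic lowering]
  waborlubim → waborlobim   [vowel merger]
  waborlobim → vaborlobim   [unconditioned shift]
  giving Pakulic vaborlobim.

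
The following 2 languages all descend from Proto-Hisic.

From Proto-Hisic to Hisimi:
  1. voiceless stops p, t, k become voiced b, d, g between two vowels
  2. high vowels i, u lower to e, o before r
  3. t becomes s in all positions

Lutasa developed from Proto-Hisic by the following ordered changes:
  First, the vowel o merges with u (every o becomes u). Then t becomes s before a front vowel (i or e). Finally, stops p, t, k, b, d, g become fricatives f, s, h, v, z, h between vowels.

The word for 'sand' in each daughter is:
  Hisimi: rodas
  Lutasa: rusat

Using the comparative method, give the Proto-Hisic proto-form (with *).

*rotat

Position 3: Hisimi has d, Lutasa has s. Taking the neighbouring segments as reconstructed: Hisimi d could go back to *t or *d; Lutasa s could go back to *t or *s — the one source consistent with every daughter is *t.
Position 2: Hisimi has o, Lutasa has u. Taking the neighbouring segments as reconstructed: Hisimi o can only go back to *o; Lutasa u could go back to *o or *u — the one source consistent with every daughter is *o.
Verify the candidate proto-form against each daughter:
Hisimi: *rotat > rodat > rodas  (by intervocalic voicing, unconditioned shift)
Lutasa: start from *rotat.
  rule 1 (vowel merger): rotat → rutat
  rule 2: no change — rutat
  rule 3 (intervocalic lenition): rutat → rusat
  ⇒ Lutasa rusat
Only *rotat yields all of Hisimi rodas, Lutasa rusat.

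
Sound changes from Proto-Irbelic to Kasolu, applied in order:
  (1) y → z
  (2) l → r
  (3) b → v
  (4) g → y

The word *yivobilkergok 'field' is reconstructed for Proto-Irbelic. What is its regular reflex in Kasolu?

Kasolu: start from *yivobilkergok.
  rule 1 (unconditioned shift): yivobilkergok → zivobilkergok
  rule 2 (unconditioned shift): zivobilkergok → zivobirkergok
  rule 3 (unconditioned shift): zivobirkergok → zivovirkergok
  rule 4 (unconditioned shift): zivovirkergok → zivovirkeryok
  ⇒ Kasolu zivovirkeryok

zivovirkeryok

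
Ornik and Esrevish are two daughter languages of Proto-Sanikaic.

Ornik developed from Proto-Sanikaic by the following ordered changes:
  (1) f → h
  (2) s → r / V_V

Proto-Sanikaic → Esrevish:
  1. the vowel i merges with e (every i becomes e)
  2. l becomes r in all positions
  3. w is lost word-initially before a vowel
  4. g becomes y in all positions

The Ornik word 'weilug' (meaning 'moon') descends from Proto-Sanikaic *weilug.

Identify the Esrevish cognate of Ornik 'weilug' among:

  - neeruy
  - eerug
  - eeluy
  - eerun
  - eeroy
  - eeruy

eeruy

Esrevish: *weilug > weelug > weerug > eerug > eeruy  (by vowel merger, unconditioned shift, glide loss, unconditioned shift)
The other candidates each miss or misapply at least one Esrevish change.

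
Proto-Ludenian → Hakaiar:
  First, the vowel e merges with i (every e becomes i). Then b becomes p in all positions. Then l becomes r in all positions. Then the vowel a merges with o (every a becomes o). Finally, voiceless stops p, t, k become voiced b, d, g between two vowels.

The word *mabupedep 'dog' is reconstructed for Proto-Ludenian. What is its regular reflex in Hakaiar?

mobubidip

Hakaiar: start from *mabupedep.
  rule 1 (vowel merger): mabupedep → mabupidip
  rule 2 (unconditioned shift): mabupidip → mapupidip
  rule 3: no change — mapupidip
  rule 4 (vowel merger): mapupidip → mopupidip
  rule 5 (intervocalic voicing): mopupidip → mobubidip
  ⇒ Hakaiar mobubidip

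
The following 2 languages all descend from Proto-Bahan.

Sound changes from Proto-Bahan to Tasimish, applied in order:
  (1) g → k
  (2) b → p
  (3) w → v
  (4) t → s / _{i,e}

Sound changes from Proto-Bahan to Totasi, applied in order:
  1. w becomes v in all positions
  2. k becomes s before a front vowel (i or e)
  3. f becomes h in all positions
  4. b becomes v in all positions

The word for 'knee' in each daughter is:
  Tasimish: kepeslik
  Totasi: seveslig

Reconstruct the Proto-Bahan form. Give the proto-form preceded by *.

Position 1: Tasimish has k, Totasi has s. Taking the neighbouring segments as reconstructed: Tasimish k could go back to *k or *g; Totasi s could go back to *k or *s — the one source consistent with every daughter is *k.
Position 8: Tasimish has k, Totasi has g. Totasi preserves g here (none of its changes turn any other segment into g), so the proto-segment is *g.
Position 3: Tasimish has p, Totasi has v. Taking the neighbouring segments as reconstructed: Tasimish p could go back to *p or *b; Totasi v could go back to *b or *v or *w — the one source consistent with every daughter is *b.
The remaining positions agree across the daughters. Check the candidate against every language:
Tasimish: start from *kebeslig.
  rule 1 (unconditioned shift): kebeslig → kebeslik
  rule 2 (unconditioned shift): kebeslik → kepeslik
  rule 3: no change — kepeslik
  rule 4: no change — kepeslik
  ⇒ Tasimish kepeslik
Totasi: *kebeslig
  kebeslig (rule 1 does not apply)
  kebeslig → sebeslig   [palatalisation]
  sebeslig (rule 3 does not apply)
  sebeslig → seveslig   [unconditioned shift]
  giving Totasi seveslig.
No other proto-form is consistent with every reflex, so the reconstruction is *kebeslig.

*kebeslig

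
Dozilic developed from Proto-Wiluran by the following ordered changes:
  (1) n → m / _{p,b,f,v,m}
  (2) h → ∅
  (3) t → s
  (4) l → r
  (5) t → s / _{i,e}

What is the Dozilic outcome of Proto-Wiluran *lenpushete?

rempusese

Dozilic: *lenpushete
  lenpushete → lempushete   [nasal place assimilation]
  lempushete → lempusete   [h-loss]
  lempusete → lempusese   [unconditioned shift]
  lempusese → rempusese   [unconditioned shift]
  rempusese (rule 5 does not apply)
  giving Dozilic rempusese.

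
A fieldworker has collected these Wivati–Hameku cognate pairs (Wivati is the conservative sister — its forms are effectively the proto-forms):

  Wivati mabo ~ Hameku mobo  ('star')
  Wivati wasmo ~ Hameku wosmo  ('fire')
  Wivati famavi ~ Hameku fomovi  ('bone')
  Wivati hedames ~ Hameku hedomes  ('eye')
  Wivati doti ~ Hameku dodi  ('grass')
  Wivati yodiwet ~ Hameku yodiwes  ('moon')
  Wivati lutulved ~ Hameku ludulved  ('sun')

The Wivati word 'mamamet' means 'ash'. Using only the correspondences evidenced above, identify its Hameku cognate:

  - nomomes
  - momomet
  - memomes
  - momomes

momomes

famavi ~ fomovi, hedames ~ hedomes — Wivati a corresponds to Hameku o after a consonant, before a nasal.
yodiwet ~ yodiwes — Wivati t corresponds to Hameku s word-finally.
Applying these to Wivati 'mamamet':
  mamamet → momamet   (a→o after a consonant, before a nasal)
  momamet → momomet   (a→o after a consonant, before a nasal)
  momomet → momomes   (t→s word-finally)
So the Hameku cognate is 'momomes'.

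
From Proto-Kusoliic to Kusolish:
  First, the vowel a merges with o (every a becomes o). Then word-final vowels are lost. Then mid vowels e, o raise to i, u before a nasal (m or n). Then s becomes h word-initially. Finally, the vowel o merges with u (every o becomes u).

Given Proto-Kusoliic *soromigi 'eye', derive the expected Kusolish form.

Kusolish: start from *soromigi.
  rule 1: no change — soromigi
  rule 2 (apocope): soromigi → soromig
  rule 3 (pre-nasal raising): soromig → sorumig
  rule 4 (debuccalisation): sorumig → horumig
  rule 5 (vowel merger): horumig → hurumig
  ⇒ Kusolish hurumig

hurumig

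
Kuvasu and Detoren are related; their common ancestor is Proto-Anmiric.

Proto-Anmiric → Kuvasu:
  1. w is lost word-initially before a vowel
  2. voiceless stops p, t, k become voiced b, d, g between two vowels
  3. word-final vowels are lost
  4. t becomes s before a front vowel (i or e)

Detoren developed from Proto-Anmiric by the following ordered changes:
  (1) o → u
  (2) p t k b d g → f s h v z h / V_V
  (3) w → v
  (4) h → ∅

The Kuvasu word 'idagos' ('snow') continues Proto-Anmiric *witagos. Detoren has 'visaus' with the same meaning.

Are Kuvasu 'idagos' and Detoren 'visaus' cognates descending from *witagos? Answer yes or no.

Derive the expected Detoren reflex of *witagos:
Detoren: *witagos > witagus > wisahus > visahus > visaus  (by vowel merger, intervocalic lenition, unconditioned shift, h-loss)
Detoren 'visaus' matches the regular reflex exactly, so the pair is cognate.

yes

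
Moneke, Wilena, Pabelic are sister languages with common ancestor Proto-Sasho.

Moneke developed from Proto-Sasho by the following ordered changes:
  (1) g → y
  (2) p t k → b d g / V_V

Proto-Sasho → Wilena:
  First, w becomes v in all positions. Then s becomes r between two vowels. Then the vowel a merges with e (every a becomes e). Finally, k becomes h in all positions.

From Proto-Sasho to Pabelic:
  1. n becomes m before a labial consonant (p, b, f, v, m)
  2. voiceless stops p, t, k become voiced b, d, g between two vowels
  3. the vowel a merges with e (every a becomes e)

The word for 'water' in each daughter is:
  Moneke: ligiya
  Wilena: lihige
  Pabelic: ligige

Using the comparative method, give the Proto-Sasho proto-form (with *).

*likiga

Position 6: Moneke has a, Wilena has e, Pabelic has e. Moneke preserves a here (none of its changes turn any other segment into a), so the proto-segment is *a.
Position 5: Moneke has y, Wilena has g, Pabelic has g. Wilena preserves g here (none of its changes turn any other segment into g), so the proto-segment is *g.
Continuing position by position gives *likiga; check it forward:
Moneke: *likiga > likiya > ligiya  (by unconditioned shift, intervocalic voicing)
Wilena: *likiga
  likiga (rule 1 does not apply)
  likiga (rule 2 does not apply)
  likiga → likige   [vowel merger]
  likige → lihige   [unconditioned shift]
  giving Wilena lihige.
Pabelic: *likiga
  likiga (rule 1 does not apply)
  likiga → ligiga   [intervocalic voicing]
  ligiga → ligige   [vowel merger]
  giving Pabelic ligige.
No other proto-form is consistent with every reflex, so the reconstruction is *likiga.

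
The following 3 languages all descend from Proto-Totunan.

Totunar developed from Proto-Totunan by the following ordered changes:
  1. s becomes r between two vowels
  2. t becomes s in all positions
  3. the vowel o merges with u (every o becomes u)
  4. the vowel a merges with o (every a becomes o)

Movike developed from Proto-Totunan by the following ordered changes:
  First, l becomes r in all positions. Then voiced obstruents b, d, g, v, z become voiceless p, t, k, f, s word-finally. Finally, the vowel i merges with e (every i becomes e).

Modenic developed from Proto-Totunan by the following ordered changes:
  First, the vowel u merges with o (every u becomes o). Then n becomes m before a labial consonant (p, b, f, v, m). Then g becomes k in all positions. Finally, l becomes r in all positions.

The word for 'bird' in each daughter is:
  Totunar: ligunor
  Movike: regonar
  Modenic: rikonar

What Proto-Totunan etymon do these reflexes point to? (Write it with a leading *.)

Position 4: Totunar has u, Movike has o, Modenic has o. Movike preserves o here (none of its changes turn any other segment into o), so the proto-segment is *o.
Position 2: Totunar has i, Movike has e, Modenic has i. Totunar preserves i here (none of its changes turn any other segment into i), so the proto-segment is *i.
Continuing position by position gives *ligonar; check it forward:
Totunar: *ligonar
  ligonar (rule 1 does not apply)
  ligonar (rule 2 does not apply)
  ligonar → ligunar   [vowel merger]
  ligunar → ligunor   [vowel merger]
  giving Totunar ligunor.
Movike: *ligonar
  ligonar → rigonar   [unconditioned shift]
  rigonar (rule 2 does not apply)
  rigonar → regonar   [vowel merger]
  giving Movike regonar.
Modenic: *ligonar
  ligonar (rule 1 does not apply)
  ligonar (rule 2 does not apply)
  ligonar → likonar   [unconditioned shift]
  likonar → rikonar   [unconditioned shift]
  giving Modenic rikonar.
*ligonar is the unique common source.

*ligonar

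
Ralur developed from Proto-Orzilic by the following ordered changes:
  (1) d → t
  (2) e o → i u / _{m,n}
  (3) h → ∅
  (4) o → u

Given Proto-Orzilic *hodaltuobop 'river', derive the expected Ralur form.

Ralur: start from *hodaltuobop.
  rule 1 (unconditioned shift): hodaltuobop → hotaltuobop
  rule 2: no change — hotaltuobop
  rule 3 (h-loss): hotaltuobop → otaltuobop
  rule 4 (vowel merger): otaltuobop → utaltuubup
  ⇒ Ralur utaltuubup

utaltuubup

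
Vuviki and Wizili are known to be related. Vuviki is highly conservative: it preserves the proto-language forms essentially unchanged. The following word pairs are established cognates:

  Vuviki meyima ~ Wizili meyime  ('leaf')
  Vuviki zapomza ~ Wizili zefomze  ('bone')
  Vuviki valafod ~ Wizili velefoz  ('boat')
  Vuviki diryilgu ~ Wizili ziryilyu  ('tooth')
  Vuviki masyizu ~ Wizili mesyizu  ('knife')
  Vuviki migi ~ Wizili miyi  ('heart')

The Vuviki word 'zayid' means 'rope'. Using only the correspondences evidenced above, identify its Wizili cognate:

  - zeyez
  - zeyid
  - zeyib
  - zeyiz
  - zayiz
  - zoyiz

zeyiz

valafod ~ velefoz, masyizu ~ mesyizu — Vuviki a corresponds to Wizili e after a consonant, before a consonant other than r, m, n, p, b, f, v.
valafod ~ velefoz — Vuviki d corresponds to Wizili z word-finally.
Applying these to Vuviki 'zayid':
  zayid → zeyid   (a→e after a consonant, before a consonant other than r, m, n, p, b, f, v)
  zeyid → zeyiz   (d→z word-finally)
So the Wizili cognate is 'zeyiz'.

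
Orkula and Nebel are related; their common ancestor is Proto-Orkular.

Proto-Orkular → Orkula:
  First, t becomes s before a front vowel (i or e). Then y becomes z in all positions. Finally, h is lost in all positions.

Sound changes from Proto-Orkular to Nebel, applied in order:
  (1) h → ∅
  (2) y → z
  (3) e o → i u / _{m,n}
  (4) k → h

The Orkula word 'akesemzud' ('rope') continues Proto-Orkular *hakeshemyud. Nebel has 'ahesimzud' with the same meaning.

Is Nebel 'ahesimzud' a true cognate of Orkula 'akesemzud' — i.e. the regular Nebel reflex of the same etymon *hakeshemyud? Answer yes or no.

Derive the expected Nebel reflex of *hakeshemyud:
Nebel: *hakeshemyud > akesemyud > akesemzud > akesimzud > ahesimzud  (by h-loss, unconditioned shift, pre-nasal raising, unconditioned shift)
Nebel 'ahesimzud' matches the regular reflex exactly, so the pair is cognate.

yes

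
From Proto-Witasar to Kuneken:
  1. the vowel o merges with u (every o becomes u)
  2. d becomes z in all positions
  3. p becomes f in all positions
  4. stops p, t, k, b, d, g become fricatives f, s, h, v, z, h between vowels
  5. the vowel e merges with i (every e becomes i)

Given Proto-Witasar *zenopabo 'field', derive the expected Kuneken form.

zinufavu

Kuneken: *zenopabo > zenupabu > zenufabu > zenufavu > zinufavu  (by vowel merger, unconditioned shift, intervocalic lenition, vowel merger)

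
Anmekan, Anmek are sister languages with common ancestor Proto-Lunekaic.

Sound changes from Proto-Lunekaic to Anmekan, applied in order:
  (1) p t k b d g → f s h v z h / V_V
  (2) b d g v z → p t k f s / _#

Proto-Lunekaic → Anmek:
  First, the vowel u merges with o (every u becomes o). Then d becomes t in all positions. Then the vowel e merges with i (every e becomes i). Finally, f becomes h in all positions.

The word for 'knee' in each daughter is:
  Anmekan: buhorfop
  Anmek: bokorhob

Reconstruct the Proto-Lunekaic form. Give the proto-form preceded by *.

Position 3: Anmekan has h, Anmek has k. Anmek preserves k here (none of its changes turn any other segment into k), so the proto-segment is *k.
Position 8: Anmekan has p, Anmek has b. Anmek preserves b here (none of its changes turn any other segment into b), so the proto-segment is *b.
Position 2: Anmekan has u, Anmek has o. Anmekan preserves u here (none of its changes turn any other segment into u), so the proto-segment is *u.
This points to *bukorfob. Verify forward in each daughter:
Anmekan: *bukorfob
  bukorfob → buhorfob   [intervocalic lenition]
  buhorfob → buhorfop   [final devoicing]
  giving Anmekan buhorfop.
Anmek: *bukorfob > bokorfob > bokorhob  (by vowel merger, unconditioned shift)
Only *bukorfob yields all of Anmekan buhorfop, Anmek bokorhob.

*bukorfob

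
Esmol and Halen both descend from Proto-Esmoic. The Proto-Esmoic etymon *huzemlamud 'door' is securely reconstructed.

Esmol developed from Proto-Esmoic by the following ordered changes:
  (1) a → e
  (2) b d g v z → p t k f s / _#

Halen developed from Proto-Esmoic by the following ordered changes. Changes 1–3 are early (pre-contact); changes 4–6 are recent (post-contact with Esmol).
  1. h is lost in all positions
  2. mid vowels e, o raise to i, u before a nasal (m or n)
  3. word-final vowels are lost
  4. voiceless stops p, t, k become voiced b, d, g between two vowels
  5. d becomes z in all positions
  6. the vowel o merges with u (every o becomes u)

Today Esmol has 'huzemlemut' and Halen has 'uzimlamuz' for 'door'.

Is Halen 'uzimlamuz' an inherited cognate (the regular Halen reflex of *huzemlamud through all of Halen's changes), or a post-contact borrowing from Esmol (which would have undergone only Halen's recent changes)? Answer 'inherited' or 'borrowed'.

If inherited, *huzemlamud would pass through all of Halen's changes:
Halen: *huzemlamud > uzemlamud > uzimlamud > uzimlamuz  (by h-loss, pre-nasal raising, unconditioned shift)
If borrowed from Esmol 'huzemlemut' after the early changes, it would undergo only the recent ones:
  rule 4 (intervocalic voicing): no change (huzemlemut)
  rule 5 (unconditioned shift): no change (huzemlemut)
  rule 6 (vowel merger): no change (huzemlemut)
  ⇒ as a loan: huzemlemut
Halen 'uzimlamuz' matches the inherited outcome exactly, so it is an inherited cognate, not a loan.

inherited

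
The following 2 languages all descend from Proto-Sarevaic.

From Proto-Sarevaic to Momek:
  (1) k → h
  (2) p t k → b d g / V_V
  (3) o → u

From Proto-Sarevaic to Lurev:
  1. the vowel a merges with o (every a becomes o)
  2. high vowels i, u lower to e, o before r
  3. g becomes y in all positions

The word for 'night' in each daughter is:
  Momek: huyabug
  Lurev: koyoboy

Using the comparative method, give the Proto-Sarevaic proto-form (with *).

Position 7: Momek has g, Lurev has y. Momek preserves g here (none of its changes turn any other segment into g), so the proto-segment is *g.
Position 6: Momek has u, Lurev has o. Taking the neighbouring segments as reconstructed: Momek u could go back to *o or *u; Lurev o could go back to *a or *o — the one source consistent with every daughter is *o.
Verify the candidate proto-form against each daughter:
Momek: *koyabog
  koyabog → hoyabog   [unconditioned shift]
  hoyabog (rule 2 does not apply)
  hoyabog → huyabug   [vowel merger]
  giving Momek huyabug.
Lurev: *koyabog
  koyabog → koyobog   [vowel merger]
  koyobog (rule 2 does not apply)
  koyobog → koyoboy   [unconditioned shift]
  giving Lurev koyoboy.
*koyabog is the unique common source.

*koyabog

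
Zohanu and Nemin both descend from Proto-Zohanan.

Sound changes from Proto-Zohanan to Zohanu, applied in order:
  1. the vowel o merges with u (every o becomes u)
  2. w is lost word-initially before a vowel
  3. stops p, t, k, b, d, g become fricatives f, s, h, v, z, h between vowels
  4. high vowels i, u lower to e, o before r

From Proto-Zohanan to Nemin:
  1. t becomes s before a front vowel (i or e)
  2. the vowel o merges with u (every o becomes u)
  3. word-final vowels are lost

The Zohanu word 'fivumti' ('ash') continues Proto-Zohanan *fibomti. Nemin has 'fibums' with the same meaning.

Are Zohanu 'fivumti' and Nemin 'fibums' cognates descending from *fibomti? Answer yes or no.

Derive the expected Nemin reflex of *fibomti:
Nemin: *fibomti > fibomsi > fibumsi > fibums  (by palatalisation, vowel merger, apocope)
Nemin 'fibums' matches the regular reflex exactly, so the pair is cognate.

yes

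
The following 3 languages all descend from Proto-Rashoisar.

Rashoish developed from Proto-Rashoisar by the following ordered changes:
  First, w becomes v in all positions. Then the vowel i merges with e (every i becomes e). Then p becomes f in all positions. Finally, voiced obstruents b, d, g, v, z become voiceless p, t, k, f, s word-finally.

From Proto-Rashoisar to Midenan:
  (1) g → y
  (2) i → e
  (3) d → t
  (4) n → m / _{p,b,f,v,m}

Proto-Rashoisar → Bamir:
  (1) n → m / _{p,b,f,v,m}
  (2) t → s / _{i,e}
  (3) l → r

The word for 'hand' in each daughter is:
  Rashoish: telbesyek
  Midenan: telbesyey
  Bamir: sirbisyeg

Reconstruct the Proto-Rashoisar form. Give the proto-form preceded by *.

*tilbisyeg

Position 9: Rashoish has k, Midenan has y, Bamir has g. Bamir preserves g here (none of its changes turn any other segment into g), so the proto-segment is *g.
Position 1: Rashoish has t, Midenan has t, Bamir has s. Taking the neighbouring segments as reconstructed: Rashoish t can only go back to *t; Midenan t could go back to *t or *d; Bamir s could go back to *t or *s — the one source consistent with every daughter is *t.
Position 5: Rashoish has e, Midenan has e, Bamir has i. Bamir preserves i here (none of its changes turn any other segment into i), so the proto-segment is *i.
Continuing position by position gives *tilbisyeg; check it forward:
Rashoish: start from *tilbisyeg.
  rule 1: no change — tilbisyeg
  rule 2 (vowel merger): tilbisyeg → telbesyeg
  rule 3: no change — telbesyeg
  rule 4 (final devoicing): telbesyeg → telbesyek
  ⇒ Rashoish telbesyek
Midenan: *tilbisyeg
  tilbisyeg → tilbisyey   [unconditioned shift]
  tilbisyey → telbesyey   [vowel merger]
  telbesyey (rule 3 does not apply)
  telbesyey (rule 4 does not apply)
  giving Midenan telbesyey.
Bamir: *tilbisyeg > silbisyeg > sirbisyeg  (by palatalisation, unconditioned shift)
Only *tilbisyeg yields all of Rashoish telbesyek, Midenan telbesyey, Bamir sirbisyeg.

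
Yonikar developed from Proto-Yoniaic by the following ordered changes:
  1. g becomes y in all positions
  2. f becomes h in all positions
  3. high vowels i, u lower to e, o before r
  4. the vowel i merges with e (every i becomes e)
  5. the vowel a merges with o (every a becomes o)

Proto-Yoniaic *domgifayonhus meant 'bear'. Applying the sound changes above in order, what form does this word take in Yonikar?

Yonikar: *domgifayonhus
  domgifayonhus → domyifayonhus   [unconditioned shift]
  domyifayonhus → domyihayonhus   [unconditioned shift]
  domyihayonhus (rule 3 does not apply)
  domyihayonhus → domyehayonhus   [vowel merger]
  domyehayonhus → domyehoyonhus   [vowel merger]
  giving Yonikar domyehoyonhus.

domyehoyonhus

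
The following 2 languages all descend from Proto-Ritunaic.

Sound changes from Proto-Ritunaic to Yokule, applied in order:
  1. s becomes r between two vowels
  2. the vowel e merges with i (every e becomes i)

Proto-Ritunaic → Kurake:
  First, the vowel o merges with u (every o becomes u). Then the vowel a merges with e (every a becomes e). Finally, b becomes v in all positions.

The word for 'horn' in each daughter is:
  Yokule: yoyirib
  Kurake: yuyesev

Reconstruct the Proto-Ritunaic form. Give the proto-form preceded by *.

*yoyeseb

Position 2: Yokule has o, Kurake has u. Yokule preserves o here (none of its changes turn any other segment into o), so the proto-segment is *o.
Position 7: Yokule has b, Kurake has v. Yokule preserves b here (none of its changes turn any other segment into b), so the proto-segment is *b.
This points to *yoyeseb. Verify forward in each daughter:
Yokule: start from *yoyeseb.
  rule 1 (rhotacism): yoyeseb → yoyereb
  rule 2 (vowel merger): yoyereb → yoyirib
  ⇒ Yokule yoyirib
Kurake: *yoyeseb > yuyeseb > yuyesev  (by vowel merger, unconditioned shift)
No other proto-form is consistent with every reflex, so the reconstruction is *yoyeseb.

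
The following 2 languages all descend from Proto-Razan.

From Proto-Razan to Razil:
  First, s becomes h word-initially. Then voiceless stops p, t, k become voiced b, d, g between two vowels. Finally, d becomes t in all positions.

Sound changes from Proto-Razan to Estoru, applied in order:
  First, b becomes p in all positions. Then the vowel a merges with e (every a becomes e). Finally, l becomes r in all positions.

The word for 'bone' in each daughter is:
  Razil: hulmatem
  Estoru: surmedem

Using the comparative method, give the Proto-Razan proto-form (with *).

Position 3: Razil has l, Estoru has r. Razil preserves l here (none of its changes turn any other segment into l), so the proto-segment is *l.
Position 1: Razil has h, Estoru has s. Estoru preserves s here (none of its changes turn any other segment into s), so the proto-segment is *s.
Position 5: Razil has a, Estoru has e. Razil preserves a here (none of its changes turn any other segment into a), so the proto-segment is *a.
Verify the candidate proto-form against each daughter:
Razil: start from *sulmadem.
  rule 1 (debuccalisation): sulmadem → hulmadem
  rule 2: no change — hulmadem
  rule 3 (unconditioned shift): hulmadem → hulmatem
  ⇒ Razil hulmatem
Estoru: *sulmadem
  sulmadem (rule 1 does not apply)
  sulmadem → sulmedem   [vowel merger]
  sulmedem → surmedem   [unconditioned shift]
  giving Estoru surmedem.
Only *sulmadem yields all of Razil hulmatem, Estoru surmedem.

*sulmadem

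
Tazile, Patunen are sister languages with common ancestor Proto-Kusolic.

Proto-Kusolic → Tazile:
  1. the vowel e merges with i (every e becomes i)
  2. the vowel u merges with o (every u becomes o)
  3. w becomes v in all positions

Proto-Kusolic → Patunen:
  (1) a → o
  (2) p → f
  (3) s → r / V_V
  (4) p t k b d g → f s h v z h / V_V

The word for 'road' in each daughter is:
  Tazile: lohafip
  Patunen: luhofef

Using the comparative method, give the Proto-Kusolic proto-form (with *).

Position 2: Tazile has o, Patunen has u. Patunen preserves u here (none of its changes turn any other segment into u), so the proto-segment is *u.
Position 7: Tazile has p, Patunen has f. Tazile preserves p here (none of its changes turn any other segment into p), so the proto-segment is *p.
Position 4: Tazile has a, Patunen has o. Tazile preserves a here (none of its changes turn any other segment into a), so the proto-segment is *a.
This points to *luhafep. Verify forward in each daughter:
Tazile: start from *luhafep.
  rule 1 (vowel merger): luhafep → luhafip
  rule 2 (vowel merger): luhafip → lohafip
  rule 3: no change — lohafip
  ⇒ Tazile lohafip
Patunen: start from *luhafep.
  rule 1 (vowel merger): luhafep → luhofep
  rule 2 (unconditioned shift): luhofep → luhofef
  rule 3: no change — luhofef
  rule 4: no change — luhofef
  ⇒ Patunen luhofef
No other proto-form is consistent with every reflex, so the reconstruction is *luhafep.

*luhafep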